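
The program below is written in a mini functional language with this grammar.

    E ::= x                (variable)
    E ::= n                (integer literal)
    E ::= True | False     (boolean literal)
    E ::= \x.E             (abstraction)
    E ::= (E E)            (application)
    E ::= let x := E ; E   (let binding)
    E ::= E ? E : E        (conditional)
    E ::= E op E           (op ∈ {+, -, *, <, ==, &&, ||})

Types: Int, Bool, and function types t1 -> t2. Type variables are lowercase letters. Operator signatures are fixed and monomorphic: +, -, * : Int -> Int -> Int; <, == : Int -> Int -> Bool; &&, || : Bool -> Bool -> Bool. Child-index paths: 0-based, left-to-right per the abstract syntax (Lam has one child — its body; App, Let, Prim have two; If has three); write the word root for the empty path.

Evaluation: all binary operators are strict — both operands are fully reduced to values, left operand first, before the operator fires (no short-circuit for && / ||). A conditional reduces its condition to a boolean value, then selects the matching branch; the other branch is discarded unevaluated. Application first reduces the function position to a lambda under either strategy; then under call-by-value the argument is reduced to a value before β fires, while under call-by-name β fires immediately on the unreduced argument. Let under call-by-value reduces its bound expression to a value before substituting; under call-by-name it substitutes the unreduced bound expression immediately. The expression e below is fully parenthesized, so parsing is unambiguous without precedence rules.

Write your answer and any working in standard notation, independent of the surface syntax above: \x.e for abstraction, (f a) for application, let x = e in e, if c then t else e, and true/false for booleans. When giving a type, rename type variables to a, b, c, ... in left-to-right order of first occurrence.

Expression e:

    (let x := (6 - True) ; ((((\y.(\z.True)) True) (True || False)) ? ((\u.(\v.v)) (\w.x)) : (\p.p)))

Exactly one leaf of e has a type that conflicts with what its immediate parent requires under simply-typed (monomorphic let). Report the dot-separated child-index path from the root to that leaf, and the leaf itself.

Answer: 0.1 : true

Working:
  unify Int ~ Int
  unify Bool ~ Int
  FAIL: mismatch Bool ~ Int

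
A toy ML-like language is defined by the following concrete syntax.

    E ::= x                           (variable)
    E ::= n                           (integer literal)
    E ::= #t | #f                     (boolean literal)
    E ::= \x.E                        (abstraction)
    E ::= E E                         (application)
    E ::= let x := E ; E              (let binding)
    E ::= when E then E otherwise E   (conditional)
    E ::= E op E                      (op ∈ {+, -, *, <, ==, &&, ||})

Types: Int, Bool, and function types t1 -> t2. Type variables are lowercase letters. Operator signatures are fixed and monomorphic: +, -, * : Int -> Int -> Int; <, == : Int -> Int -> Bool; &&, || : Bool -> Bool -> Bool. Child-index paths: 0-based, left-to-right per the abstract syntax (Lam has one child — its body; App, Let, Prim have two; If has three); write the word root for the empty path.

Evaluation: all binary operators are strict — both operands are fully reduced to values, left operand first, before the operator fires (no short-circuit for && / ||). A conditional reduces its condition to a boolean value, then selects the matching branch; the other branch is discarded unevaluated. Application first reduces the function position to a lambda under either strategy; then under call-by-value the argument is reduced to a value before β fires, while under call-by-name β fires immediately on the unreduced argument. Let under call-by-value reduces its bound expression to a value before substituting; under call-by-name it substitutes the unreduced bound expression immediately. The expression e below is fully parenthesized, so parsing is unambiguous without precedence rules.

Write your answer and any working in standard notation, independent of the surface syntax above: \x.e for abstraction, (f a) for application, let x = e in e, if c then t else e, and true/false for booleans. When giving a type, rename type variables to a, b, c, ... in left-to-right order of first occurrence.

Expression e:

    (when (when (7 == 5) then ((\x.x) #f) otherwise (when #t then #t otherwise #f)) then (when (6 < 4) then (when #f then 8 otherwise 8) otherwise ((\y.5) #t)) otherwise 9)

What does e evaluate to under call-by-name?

Trace:
step 0: (if (if (7 == 5) then ((\x.x) false) else (if true then true else false)) then (if (6 < 4) then (if false then 8 else 8) else ((\y.5) true)) else 9)
step 1: [delta@0.0] (if (if false then ((\x.x) false) else (if true then true else false)) then (if (6 < 4) then (if false then 8 else 8) else ((\y.5) true)) else 9)
step 2: [if@0] (if (if true then true else false) then (if (6 < 4) then (if false then 8 else 8) else ((\y.5) true)) else 9)
step 3: [if@0] (if true then (if (6 < 4) then (if false then 8 else 8) else ((\y.5) true)) else 9)
step 4: [if@root] (if (6 < 4) then (if false then 8 else 8) else ((\y.5) true))
step 5: [delta@0] (if false then (if false then 8 else 8) else ((\y.5) true))
step 6: [if@root] ((\y.5) true)
step 7: [beta@root] 5

Answer: 5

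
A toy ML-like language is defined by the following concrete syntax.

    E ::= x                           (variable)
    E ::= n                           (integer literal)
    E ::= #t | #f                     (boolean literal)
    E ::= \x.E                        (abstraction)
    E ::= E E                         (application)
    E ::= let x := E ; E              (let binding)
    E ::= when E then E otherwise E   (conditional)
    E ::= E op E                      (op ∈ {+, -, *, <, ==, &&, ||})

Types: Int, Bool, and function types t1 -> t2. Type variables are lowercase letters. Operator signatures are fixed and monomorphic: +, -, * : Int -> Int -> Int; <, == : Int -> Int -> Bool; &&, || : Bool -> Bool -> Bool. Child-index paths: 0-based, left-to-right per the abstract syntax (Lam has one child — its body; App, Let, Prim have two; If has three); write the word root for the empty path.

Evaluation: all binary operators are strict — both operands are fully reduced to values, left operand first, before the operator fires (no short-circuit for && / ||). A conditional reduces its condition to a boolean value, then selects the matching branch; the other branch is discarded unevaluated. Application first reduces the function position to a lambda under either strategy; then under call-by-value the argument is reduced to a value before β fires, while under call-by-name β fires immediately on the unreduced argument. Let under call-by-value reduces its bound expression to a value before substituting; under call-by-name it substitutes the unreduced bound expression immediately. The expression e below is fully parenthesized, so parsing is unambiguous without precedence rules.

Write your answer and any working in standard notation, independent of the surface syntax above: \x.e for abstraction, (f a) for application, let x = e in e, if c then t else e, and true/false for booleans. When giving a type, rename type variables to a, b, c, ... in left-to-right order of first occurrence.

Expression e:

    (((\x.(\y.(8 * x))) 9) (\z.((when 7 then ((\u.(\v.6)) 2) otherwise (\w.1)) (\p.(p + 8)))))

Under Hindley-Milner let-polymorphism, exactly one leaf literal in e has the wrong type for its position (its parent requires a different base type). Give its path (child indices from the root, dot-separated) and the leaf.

Answer: 1.0.0.0 : 7

Derivation:
  unify Int ~ Int
x : a
  unify a ~ Int
\y._ : b -> Int
\x._ : Int -> b -> Int
  unify Int -> b -> Int ~ Int -> c
  unify Int ~ Int
  unify b -> Int ~ c
_ _ : b -> Int
  unify Int ~ Bool
  FAIL: mismatch Int ~ Bool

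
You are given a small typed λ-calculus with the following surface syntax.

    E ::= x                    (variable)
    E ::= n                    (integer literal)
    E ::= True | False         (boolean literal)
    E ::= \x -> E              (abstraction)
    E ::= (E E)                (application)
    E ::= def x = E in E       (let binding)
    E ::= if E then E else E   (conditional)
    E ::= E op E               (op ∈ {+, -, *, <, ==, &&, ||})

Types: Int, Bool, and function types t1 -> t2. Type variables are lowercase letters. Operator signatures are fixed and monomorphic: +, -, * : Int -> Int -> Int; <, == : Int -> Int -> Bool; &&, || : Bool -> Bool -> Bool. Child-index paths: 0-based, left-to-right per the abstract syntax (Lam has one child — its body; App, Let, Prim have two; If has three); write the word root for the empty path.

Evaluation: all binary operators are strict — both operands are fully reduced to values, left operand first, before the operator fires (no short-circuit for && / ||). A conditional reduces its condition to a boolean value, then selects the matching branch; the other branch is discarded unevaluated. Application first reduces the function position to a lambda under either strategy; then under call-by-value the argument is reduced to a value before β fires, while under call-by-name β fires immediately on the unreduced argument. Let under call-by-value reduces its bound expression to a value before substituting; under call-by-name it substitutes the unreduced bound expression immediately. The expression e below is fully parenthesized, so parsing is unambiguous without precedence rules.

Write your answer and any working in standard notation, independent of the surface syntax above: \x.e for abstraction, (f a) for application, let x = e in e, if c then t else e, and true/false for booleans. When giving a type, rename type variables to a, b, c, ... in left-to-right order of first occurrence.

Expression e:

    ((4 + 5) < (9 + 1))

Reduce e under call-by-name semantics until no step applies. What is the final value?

Derivation:
step 0: ((4 + 5) < (9 + 1))
step 1: [delta@0] (9 < (9 + 1))
step 2: [delta@1] (9 < 10)
step 3: [delta@root] true

Answer: true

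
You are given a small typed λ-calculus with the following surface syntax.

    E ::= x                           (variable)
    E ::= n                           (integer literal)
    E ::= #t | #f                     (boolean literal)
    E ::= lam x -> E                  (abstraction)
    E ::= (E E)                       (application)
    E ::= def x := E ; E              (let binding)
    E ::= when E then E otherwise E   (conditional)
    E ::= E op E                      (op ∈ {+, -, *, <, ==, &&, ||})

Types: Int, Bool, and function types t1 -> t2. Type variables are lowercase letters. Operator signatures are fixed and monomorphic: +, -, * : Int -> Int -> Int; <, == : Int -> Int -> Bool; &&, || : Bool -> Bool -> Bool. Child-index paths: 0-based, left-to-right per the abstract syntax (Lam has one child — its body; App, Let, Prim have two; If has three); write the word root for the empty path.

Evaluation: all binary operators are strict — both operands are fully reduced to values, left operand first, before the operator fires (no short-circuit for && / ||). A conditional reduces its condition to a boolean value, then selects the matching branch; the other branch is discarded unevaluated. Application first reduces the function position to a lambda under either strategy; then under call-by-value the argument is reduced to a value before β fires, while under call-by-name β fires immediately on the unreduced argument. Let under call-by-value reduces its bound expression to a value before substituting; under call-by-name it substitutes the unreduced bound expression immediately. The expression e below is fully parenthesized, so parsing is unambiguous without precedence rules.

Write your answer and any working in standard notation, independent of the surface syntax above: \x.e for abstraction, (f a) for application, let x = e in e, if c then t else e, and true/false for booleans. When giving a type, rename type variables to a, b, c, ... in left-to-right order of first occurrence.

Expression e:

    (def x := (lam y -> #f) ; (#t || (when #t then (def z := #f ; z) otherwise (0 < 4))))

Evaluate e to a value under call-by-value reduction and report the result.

Answer: true

Working:
step 0: (let x = (\y.false) in (true || (if true then (let z = false in z) else (0 < 4))))
step 1: [let@root] (true || (if true then (let z = false in z) else (0 < 4)))
step 2: [if@1] (true || (let z = false in z))
step 3: [let@1] (true || false)
step 4: [delta@root] true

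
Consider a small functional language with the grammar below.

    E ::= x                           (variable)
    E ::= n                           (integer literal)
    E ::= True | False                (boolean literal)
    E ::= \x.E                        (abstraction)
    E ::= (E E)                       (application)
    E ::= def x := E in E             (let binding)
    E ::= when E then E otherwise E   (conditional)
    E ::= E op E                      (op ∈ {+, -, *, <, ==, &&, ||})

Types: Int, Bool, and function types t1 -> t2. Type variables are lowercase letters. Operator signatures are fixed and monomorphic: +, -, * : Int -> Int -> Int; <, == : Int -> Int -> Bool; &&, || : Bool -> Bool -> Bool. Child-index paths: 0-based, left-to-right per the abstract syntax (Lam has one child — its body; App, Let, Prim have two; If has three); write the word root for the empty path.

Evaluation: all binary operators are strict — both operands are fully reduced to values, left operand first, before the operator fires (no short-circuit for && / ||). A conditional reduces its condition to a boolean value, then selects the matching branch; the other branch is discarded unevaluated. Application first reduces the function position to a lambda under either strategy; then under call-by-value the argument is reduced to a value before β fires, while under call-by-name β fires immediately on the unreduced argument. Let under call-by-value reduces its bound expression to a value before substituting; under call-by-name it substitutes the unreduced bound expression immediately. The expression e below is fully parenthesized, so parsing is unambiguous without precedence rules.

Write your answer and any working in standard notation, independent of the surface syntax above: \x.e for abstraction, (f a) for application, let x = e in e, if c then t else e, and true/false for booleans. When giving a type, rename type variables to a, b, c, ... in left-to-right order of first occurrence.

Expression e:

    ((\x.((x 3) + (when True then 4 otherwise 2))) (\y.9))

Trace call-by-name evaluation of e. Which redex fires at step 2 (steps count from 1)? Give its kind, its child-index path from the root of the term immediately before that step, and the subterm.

Working:
step 0: ((\x.((x 3) + (if true then 4 else 2))) (\y.9))
step 1: [beta@root] (((\y.9) 3) + (if true then 4 else 2))
step 2: [beta@0] (9 + (if true then 4 else 2))

Answer: beta at 0 : ((\y.9) 3)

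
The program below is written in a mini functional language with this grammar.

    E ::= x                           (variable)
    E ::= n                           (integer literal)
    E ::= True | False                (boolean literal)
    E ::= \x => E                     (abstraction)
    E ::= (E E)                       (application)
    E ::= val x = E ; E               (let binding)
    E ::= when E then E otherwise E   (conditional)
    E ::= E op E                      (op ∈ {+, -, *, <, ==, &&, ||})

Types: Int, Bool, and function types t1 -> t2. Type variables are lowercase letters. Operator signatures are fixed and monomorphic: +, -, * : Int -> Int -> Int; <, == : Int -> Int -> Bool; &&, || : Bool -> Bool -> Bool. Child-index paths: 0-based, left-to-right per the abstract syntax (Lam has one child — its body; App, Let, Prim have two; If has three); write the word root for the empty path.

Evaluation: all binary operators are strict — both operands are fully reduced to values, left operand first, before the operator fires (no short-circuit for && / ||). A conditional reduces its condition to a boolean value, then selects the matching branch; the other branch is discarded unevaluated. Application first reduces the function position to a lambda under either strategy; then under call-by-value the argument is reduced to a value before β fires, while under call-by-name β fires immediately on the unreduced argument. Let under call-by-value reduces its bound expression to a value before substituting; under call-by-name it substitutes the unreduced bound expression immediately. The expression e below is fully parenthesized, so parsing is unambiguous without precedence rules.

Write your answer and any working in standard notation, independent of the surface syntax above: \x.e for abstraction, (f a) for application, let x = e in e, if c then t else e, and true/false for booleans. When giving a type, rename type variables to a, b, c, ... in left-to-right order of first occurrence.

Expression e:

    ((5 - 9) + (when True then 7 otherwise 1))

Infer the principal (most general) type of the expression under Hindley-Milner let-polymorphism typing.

Working:
  unify Int ~ Int
  unify Int ~ Int
  unify Int ~ Int
  unify Bool ~ Bool
  unify Int ~ Int
  unify Int ~ Int

Answer: Int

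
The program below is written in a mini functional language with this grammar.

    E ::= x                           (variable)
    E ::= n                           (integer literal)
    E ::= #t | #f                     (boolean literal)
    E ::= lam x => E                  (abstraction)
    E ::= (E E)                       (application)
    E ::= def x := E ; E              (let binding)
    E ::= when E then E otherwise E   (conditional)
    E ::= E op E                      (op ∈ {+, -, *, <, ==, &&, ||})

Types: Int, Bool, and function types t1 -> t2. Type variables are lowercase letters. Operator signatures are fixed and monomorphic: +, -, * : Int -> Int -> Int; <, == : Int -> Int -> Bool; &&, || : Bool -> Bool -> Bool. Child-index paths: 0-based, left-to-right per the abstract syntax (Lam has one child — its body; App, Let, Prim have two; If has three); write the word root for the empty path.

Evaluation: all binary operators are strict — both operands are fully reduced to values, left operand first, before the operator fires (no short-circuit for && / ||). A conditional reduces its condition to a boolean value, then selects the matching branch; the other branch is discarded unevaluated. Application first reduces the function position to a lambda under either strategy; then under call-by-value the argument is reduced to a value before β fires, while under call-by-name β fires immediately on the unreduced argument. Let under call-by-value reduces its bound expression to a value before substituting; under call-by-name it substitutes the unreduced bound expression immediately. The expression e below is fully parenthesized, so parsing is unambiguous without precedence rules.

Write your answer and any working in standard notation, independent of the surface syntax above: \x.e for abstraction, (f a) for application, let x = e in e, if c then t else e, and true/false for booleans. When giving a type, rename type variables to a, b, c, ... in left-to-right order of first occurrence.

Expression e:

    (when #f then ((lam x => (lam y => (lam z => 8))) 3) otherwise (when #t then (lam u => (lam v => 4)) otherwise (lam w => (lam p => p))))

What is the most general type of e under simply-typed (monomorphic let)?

Working:
  unify Bool ~ Bool
\z._ : c -> Int
\y._ : b -> c -> Int
\x._ : a -> b -> c -> Int
  unify a -> b -> c -> Int ~ Int -> d
  unify a ~ Int
  unify b -> c -> Int ~ d
_ _ : b -> c -> Int
  unify Bool ~ Bool
\v._ : f -> Int
\u._ : e -> f -> Int
p : h
\p._ : h -> h
\w._ : g -> h -> h
  unify e -> f -> Int ~ g -> h -> h
  unify e ~ g
  unify f -> Int ~ h -> h
  unify f ~ h
  unify Int ~ h
  unify b -> c -> Int ~ g -> Int -> Int
  unify b ~ g
  unify c -> Int ~ Int -> Int
  unify c ~ Int
  unify Int ~ Int

Answer: a -> Int -> Int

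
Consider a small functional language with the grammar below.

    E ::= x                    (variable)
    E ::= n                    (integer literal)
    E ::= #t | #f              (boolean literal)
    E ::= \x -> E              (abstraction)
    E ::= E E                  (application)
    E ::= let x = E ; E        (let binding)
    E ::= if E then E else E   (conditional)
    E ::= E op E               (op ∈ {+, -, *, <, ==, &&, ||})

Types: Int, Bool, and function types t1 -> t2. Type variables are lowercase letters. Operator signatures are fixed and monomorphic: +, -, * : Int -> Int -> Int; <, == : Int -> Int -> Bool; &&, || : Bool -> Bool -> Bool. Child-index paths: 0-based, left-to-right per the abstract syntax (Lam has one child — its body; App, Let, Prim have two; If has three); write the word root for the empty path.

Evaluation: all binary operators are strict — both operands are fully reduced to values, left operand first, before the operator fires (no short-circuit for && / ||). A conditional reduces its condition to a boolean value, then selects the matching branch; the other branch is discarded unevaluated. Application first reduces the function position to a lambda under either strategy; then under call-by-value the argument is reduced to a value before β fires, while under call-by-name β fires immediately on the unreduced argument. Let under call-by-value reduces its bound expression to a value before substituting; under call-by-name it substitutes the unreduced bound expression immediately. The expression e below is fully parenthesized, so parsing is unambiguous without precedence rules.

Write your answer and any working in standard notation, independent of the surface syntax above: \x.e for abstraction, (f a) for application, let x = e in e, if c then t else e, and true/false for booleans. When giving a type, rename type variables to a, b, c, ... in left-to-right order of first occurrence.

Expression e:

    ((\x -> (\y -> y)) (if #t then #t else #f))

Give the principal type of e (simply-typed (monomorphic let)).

Answer: a -> a

Trace:
y : b
\y._ : b -> b
\x._ : a -> b -> b
  unify Bool ~ Bool
  unify Bool ~ Bool
  unify a -> b -> b ~ Bool -> c
  unify a ~ Bool
  unify b -> b ~ c
_ _ : b -> b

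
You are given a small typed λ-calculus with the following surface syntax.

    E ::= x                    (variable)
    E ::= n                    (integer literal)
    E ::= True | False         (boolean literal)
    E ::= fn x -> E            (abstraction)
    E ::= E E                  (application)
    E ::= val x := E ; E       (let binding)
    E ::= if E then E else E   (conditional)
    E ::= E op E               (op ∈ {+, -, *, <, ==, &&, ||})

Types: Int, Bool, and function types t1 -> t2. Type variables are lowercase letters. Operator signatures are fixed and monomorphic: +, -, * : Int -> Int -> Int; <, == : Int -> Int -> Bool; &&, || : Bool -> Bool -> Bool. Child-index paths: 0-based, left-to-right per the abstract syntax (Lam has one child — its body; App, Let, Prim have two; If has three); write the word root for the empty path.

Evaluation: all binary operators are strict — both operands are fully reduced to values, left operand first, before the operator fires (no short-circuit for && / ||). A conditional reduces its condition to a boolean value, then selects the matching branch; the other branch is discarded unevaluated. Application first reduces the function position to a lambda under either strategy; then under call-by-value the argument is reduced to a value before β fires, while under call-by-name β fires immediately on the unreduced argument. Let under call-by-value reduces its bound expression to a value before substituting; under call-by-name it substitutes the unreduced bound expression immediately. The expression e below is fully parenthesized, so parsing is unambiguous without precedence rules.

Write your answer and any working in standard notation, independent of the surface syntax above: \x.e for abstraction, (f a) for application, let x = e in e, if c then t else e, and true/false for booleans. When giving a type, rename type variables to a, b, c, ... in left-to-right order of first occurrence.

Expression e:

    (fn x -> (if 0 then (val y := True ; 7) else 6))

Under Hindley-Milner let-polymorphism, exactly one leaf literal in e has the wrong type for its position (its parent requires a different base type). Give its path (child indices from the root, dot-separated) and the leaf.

Answer: 0.0 : 0

Trace:
  unify Int ~ Bool
  FAIL: mismatch Int ~ Bool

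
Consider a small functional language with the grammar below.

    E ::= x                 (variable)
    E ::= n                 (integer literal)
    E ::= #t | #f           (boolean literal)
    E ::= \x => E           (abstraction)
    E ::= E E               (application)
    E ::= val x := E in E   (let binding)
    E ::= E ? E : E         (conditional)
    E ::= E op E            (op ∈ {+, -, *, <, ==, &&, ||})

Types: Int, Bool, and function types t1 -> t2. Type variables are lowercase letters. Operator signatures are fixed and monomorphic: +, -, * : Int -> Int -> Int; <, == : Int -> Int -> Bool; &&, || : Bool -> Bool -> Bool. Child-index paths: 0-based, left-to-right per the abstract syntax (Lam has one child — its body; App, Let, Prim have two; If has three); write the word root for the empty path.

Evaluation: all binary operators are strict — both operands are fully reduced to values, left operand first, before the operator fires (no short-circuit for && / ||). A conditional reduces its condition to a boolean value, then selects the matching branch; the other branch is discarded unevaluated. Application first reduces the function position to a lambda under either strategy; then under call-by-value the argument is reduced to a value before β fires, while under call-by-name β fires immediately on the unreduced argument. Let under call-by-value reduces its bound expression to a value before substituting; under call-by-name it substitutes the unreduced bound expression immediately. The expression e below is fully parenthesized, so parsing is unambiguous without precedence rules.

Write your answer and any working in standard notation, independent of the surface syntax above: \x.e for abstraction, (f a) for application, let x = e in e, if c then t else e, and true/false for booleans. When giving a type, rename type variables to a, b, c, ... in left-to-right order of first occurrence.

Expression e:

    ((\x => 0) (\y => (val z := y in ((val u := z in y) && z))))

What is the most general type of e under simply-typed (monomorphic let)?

Answer: Int

Derivation:
\x._ : a -> Int
y : b
let z : b
z : b
let u : b
y : b
  unify b ~ Bool
z : Bool
  unify Bool ~ Bool
\y._ : Bool -> Bool
  unify a -> Int ~ (Bool -> Bool) -> c
  unify a ~ Bool -> Bool
  unify Int ~ c
_ _ : Int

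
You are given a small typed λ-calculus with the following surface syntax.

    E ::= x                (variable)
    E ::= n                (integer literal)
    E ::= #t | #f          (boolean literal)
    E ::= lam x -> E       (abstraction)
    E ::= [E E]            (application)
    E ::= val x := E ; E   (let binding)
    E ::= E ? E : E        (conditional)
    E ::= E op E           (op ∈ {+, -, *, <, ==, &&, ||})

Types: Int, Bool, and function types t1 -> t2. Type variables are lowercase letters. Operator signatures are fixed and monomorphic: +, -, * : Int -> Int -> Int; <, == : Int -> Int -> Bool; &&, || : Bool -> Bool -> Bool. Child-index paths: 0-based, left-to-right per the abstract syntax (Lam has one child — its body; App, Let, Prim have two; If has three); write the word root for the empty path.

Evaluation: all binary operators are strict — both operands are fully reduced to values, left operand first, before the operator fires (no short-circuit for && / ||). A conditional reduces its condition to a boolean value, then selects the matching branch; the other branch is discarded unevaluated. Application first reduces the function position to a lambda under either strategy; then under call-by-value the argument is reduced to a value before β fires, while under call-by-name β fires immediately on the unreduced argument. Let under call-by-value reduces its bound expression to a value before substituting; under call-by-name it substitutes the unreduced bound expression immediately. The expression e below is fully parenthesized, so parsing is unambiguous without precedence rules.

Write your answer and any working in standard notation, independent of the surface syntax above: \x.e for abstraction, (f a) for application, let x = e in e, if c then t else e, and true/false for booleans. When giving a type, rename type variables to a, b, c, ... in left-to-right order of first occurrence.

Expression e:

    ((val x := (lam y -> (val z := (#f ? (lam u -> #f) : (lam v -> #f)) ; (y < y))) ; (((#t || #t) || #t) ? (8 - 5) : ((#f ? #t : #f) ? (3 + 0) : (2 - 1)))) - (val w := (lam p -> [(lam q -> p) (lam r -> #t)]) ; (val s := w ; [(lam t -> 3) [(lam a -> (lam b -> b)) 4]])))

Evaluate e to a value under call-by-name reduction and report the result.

Answer: 0

Derivation:
step 0: ((let x = (\y.(let z = (if false then (\u.false) else (\v.false)) in (y < y))) in (if ((true || true) || true) then (8 - 5) else (if (if false then true else false) then (3 + 0) else (2 - 1)))) - (let w = (\p.((\q.p) (\r.true))) in (let s = w in ((\t.3) ((\a.(\b.b)) 4)))))
step 1: [let@0] ((if ((true || true) || true) then (8 - 5) else (if (if false then true else false) then (3 + 0) else (2 - 1))) - (let w = (\p.((\q.p) (\r.true))) in (let s = w in ((\t.3) ((\a.(\b.b)) 4)))))
step 2: [delta@0.0.0] ((if (true || true) then (8 - 5) else (if (if false then true else false) then (3 + 0) else (2 - 1))) - (let w = (\p.((\q.p) (\r.true))) in (let s = w in ((\t.3) ((\a.(\b.b)) 4)))))
step 3: [delta@0.0] ((if true then (8 - 5) else (if (if false then true else false) then (3 + 0) else (2 - 1))) - (let w = (\p.((\q.p) (\r.true))) in (let s = w in ((\t.3) ((\a.(\b.b)) 4)))))
step 4: [if@0] ((8 - 5) - (let w = (\p.((\q.p) (\r.true))) in (let s = w in ((\t.3) ((\a.(\b.b)) 4)))))
step 5: [delta@0] (3 - (let w = (\p.((\q.p) (\r.true))) in (let s = w in ((\t.3) ((\a.(\b.b)) 4)))))
step 6: [let@1] (3 - (let s = (\p.((\q.p) (\r.true))) in ((\t.3) ((\a.(\b.b)) 4))))
step 7: [let@1] (3 - ((\t.3) ((\a.(\b.b)) 4)))
step 8: [beta@1] (3 - 3)
step 9: [delta@root] 0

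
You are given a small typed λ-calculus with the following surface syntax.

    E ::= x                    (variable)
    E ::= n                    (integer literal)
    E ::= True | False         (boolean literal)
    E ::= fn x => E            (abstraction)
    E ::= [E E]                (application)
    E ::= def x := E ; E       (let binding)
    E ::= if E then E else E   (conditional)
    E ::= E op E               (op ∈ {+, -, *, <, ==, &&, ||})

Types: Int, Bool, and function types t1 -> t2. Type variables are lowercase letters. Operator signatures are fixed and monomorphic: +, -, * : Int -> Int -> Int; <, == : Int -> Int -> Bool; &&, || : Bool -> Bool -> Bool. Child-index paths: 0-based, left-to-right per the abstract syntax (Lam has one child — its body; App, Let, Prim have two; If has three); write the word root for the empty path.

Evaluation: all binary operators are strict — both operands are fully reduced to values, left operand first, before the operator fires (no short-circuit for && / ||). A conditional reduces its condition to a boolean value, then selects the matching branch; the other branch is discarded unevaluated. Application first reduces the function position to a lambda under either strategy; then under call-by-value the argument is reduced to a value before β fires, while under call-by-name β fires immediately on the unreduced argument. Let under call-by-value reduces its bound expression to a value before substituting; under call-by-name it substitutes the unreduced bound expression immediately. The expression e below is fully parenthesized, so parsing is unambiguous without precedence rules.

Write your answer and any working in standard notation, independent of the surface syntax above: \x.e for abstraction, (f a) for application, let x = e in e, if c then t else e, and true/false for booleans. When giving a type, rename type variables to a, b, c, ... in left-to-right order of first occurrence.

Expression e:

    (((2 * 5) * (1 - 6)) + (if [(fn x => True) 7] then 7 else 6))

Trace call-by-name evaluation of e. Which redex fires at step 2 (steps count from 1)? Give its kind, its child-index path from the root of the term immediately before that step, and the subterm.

Answer: delta at 0.1 : (1 - 6)

Working:
step 0: (((2 * 5) * (1 - 6)) + (if ((\x.true) 7) then 7 else 6))
step 1: [delta@0.0] ((10 * (1 - 6)) + (if ((\x.true) 7) then 7 else 6))
step 2: [delta@0.1] ((10 * -5) + (if ((\x.true) 7) then 7 else 6))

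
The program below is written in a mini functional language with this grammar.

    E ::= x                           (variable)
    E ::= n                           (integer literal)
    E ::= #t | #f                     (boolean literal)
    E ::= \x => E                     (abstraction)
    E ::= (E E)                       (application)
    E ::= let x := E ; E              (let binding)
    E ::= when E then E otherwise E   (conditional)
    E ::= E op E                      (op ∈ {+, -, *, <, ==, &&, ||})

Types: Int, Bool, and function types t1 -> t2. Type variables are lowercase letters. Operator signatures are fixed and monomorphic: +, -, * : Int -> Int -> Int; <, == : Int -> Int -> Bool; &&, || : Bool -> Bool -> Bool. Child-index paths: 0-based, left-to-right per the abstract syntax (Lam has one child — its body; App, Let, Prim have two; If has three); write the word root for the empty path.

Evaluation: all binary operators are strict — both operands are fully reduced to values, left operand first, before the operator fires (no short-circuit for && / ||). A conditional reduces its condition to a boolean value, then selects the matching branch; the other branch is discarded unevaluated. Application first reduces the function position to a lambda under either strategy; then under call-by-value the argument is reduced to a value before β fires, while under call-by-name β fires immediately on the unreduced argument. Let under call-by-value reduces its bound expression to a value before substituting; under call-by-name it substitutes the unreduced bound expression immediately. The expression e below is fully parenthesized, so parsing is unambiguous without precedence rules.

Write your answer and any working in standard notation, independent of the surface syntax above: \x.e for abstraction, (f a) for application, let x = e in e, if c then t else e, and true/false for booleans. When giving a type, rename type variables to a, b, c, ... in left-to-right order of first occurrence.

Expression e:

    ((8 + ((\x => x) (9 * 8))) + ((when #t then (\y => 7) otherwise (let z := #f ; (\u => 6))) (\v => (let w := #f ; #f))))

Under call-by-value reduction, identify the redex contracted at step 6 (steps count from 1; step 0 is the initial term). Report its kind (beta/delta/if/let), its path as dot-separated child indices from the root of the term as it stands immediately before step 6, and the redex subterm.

Answer: delta at root : (80 + 7)

Working:
step 0: ((8 + ((\x.x) (9 * 8))) + ((if true then (\y.7) else (let z = false in (\u.6))) (\v.(let w = false in false))))
step 1: [delta@0.1.1] ((8 + ((\x.x) 72)) + ((if true then (\y.7) else (let z = false in (\u.6))) (\v.(let w = false in false))))
step 2: [beta@0.1] ((8 + 72) + ((if true then (\y.7) else (let z = false in (\u.6))) (\v.(let w = false in false))))
step 3: [delta@0] (80 + ((if true then (\y.7) else (let z = false in (\u.6))) (\v.(let w = false in false))))
step 4: [if@1.0] (80 + ((\y.7) (\v.(let w = false in false))))
step 5: [beta@1] (80 + 7)
step 6: [delta@root] 87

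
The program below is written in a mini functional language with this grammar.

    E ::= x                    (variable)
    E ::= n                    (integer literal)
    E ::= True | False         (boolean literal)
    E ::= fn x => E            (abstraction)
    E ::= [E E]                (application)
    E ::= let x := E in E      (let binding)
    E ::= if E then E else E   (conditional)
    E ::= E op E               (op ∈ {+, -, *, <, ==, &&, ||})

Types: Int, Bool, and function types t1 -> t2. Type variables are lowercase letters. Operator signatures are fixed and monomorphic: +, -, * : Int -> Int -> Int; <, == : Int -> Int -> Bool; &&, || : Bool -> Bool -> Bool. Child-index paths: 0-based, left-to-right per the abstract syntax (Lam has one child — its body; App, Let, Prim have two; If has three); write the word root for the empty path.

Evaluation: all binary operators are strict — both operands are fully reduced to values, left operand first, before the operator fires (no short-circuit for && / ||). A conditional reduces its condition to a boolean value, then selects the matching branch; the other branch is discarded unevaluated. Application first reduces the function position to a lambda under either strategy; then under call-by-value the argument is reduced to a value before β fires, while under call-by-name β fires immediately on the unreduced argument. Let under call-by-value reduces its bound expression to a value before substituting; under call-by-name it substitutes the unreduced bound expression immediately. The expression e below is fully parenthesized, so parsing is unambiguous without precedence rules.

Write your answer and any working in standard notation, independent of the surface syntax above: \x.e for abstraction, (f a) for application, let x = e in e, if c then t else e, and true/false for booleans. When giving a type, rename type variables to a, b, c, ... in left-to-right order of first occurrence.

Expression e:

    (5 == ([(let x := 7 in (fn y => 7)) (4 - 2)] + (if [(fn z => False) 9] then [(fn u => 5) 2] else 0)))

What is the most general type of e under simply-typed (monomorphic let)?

Answer: Bool

Derivation:
  unify Int ~ Int
let x : Int
\y._ : a -> Int
  unify Int ~ Int
  unify Int ~ Int
  unify a -> Int ~ Int -> b
  unify a ~ Int
  unify Int ~ b
_ _ : Int
  unify Int ~ Int
\z._ : c -> Bool
  unify c -> Bool ~ Int -> d
  unify c ~ Int
  unify Bool ~ d
_ _ : Bool
  unify Bool ~ Bool
\u._ : e -> Int
  unify e -> Int ~ Int -> f
  unify e ~ Int
  unify Int ~ f
_ _ : Int
  unify Int ~ Int
  unify Int ~ Int
  unify Int ~ Int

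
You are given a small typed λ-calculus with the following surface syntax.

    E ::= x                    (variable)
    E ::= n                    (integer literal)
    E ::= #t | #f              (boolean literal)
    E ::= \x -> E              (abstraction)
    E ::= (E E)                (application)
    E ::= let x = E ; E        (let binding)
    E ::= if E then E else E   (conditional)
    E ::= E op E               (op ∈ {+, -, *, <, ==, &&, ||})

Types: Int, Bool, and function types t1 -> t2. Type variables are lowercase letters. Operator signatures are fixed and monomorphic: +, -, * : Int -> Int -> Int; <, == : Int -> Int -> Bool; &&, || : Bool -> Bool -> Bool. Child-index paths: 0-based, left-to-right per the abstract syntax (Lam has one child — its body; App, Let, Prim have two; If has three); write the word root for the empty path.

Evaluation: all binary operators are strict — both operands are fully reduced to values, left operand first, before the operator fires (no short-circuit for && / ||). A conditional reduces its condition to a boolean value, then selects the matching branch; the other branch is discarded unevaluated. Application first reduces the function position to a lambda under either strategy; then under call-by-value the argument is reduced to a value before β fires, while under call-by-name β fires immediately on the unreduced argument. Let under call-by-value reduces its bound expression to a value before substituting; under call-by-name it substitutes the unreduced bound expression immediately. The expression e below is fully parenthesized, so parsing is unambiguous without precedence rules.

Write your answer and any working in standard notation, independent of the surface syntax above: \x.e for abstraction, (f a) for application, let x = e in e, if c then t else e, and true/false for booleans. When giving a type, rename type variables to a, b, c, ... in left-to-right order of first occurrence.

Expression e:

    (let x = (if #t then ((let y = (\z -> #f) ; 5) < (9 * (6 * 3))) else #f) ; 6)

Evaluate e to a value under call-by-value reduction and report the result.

Answer: 6

Working:
step 0: (let x = (if true then ((let y = (\z.false) in 5) < (9 * (6 * 3))) else false) in 6)
step 1: [if@0] (let x = ((let y = (\z.false) in 5) < (9 * (6 * 3))) in 6)
step 2: [let@0.0] (let x = (5 < (9 * (6 * 3))) in 6)
step 3: [delta@0.1.1] (let x = (5 < (9 * 18)) in 6)
step 4: [delta@0.1] (let x = (5 < 162) in 6)
step 5: [delta@0] (let x = true in 6)
step 6: [let@root] 6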